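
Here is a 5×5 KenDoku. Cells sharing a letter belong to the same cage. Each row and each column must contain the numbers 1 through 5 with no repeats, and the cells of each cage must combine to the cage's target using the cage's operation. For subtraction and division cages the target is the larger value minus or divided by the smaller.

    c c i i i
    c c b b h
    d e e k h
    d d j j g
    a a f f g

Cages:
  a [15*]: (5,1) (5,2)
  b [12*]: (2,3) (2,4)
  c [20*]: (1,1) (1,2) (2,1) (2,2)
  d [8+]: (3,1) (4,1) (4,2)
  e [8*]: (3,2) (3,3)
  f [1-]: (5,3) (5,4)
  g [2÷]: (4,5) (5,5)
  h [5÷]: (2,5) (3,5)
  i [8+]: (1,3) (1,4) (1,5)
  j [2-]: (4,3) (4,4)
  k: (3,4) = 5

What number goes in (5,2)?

3

Cage k is a single given cell, so (3,4) = 5.
Row 3 now contains 5, which forces (3,5) = 1.
1 is placed in column 5, so (2,5) = 5.
In row 3, 3 can only go at (3,1), so (3,1) = 3.
Column 1 already has 3; hence (5,1) = 5.
The two cells of cage a must have product 15; hence (5,2) = 3.
The 4 cells of cage c must have product 20; hence (1,2) = 5.
The only place for 2 in row 1 is (1,1).
The 4 cells of cage c must have product 20, so (2,1) = 1.
Cage c needs product 20, so (2,2) = 2.
2 is placed in column 2, leaving (3,2) = 4.
4 is placed in row 3, leaving (3,3) = 2.
Column 1 now contains 1, which forces (4,1) = 4.
4 is placed in column 2, which forces (4,2) = 1.
Row 4 already has 4, which forces (4,5) = 2.
2 is placed in column 3, which forces (5,3) = 1.
Row 5 already has 1; hence (5,4) = 2.
2 is placed in column 5, which forces (5,5) = 4.
The 3 cells of cage i must have sum 8, which forces (1,3) = 4.
Cage i needs sum 8, which forces (1,4) = 1.
Column 5 already has 4, so (1,5) = 3.
Column 3 already has 4, so (2,3) = 3.
Row 2 already has 3, so (2,4) = 4.
Cage j's pair has difference 2, which forces (4,3) = 5.
Row 4 already has 2, so (4,4) = 3.
Completed grid: 2 5 4 1 3 / 1 2 3 4 5 / 3 4 2 5 1 / 4 1 5 3 2 / 5 3 1 2 4.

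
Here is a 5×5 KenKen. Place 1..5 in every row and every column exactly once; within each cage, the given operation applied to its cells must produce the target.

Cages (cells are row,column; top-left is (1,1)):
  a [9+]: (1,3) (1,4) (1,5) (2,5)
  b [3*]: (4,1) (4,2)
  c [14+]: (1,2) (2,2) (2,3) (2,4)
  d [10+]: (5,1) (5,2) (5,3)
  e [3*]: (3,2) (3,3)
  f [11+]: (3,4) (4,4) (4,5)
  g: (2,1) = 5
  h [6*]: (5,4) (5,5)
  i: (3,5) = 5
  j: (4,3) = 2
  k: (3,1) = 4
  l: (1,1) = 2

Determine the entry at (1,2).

Cage l is a single given cell, so (1,1) = 2.
G is a freebie, so (2,1) = 5.
K is a freebie, so (3,1) = 4.
Cage i is given; hence (3,5) = 5.
J is a freebie; hence (4,3) = 2.
Cage c needs sum 14, leaving (1,2) = 5.
Cage a has sum 9, leaving (2,5) = 1.
The 3 cells of cage f must have sum 11, which forces (4,4) = 5.
Cage d needs sum 10, so (5,3) = 5.
Row 3 needs a 2, and only (3,4) is open for it.
The 4 cells of cage c must have sum 14; hence (2,2) = 2.
Cage f needs sum 11, so (4,5) = 4.
Column 2 already has 2; hence (5,2) = 4.
2 is placed in column 4; hence (5,4) = 3.
Cage h needs two cells with product 6, which forces (5,5) = 2.
4 is placed in column 5, so (1,5) = 3.
The 4 cells of cage c must have sum 14, which forces (2,3) = 3.
Column 4 already has 3, so (2,4) = 4.
3 is placed in column 3, leaving (3,3) = 1.
3 is placed in row 5, leaving (5,1) = 1.
1 is placed in column 3; hence (1,3) = 4.
Column 4 now contains 4; hence (1,4) = 1.
Row 3 already has 1, so (3,2) = 3.
Column 1 now contains 1; hence (4,1) = 3.
The two cells of cage b must have product 3, which forces (4,2) = 1.
The full grid is 2 5 4 1 3 / 5 2 3 4 1 / 4 3 1 2 5 / 3 1 2 5 4 / 1 4 5 3 2.

5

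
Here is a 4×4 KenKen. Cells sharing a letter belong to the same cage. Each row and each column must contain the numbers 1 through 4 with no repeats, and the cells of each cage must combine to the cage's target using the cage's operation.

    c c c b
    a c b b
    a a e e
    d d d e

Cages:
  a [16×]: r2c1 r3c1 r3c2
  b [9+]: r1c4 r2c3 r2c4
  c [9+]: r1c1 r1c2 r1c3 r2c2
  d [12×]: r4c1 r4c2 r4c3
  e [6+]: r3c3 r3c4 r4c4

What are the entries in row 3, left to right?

4 2 1 3

The only place for 2 in row 4 is r4c4.
Row 3 needs a 2, and only r3c2 is open for it.
The 3 cells of cage a must have product 16; hence r2c1 = 2.
2 is placed in row 2, which forces r2c3 = 4.
Cage a needs product 16, which forces r3c1 = 4.
The 3 cells of cage b must have sum 9, leaving r1c4 = 4.
Cage b has sum 9, which forces r2c4 = 1.
Column 4 now contains 1, so r3c4 = 3.
Cage d has product 12, leaving r4c2 = 4.
Cage c needs sum 9, which forces r1c1 = 3.
Row 1 now contains 4, which forces r1c2 = 1.
Cage c has sum 9, leaving r1c3 = 2.
Row 2 now contains 1; hence r2c2 = 3.
Row 3 already has 3, so r3c3 = 1.
3 is placed in column 1, so r4c1 = 1.
Column 3 already has 1, which forces r4c3 = 3.
Completed grid: 3 1 2 4 / 2 3 4 1 / 4 2 1 3 / 1 4 3 2.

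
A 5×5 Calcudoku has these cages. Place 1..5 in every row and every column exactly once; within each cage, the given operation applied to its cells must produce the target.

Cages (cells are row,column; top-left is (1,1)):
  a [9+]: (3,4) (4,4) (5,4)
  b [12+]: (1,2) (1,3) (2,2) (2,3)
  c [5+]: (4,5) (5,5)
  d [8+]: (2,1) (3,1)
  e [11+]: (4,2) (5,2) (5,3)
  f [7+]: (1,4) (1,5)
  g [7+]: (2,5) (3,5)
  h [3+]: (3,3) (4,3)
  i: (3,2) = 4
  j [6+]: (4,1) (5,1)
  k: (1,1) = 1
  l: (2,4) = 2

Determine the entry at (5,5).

K is a freebie, so (1,1) = 1.
Cage l is a single given cell, leaving (2,4) = 2.
Cage i is a single given cell, which forces (3,2) = 4.
Column 4 needs a 4, and only (1,4) is open for it.
Cage f's pair has sum 7, leaving (1,5) = 3.
Column 5 already has 3; hence (3,5) = 2.
The 4 cells of cage b must have sum 12, which forces (2,2) = 1.
Cage b needs sum 12; hence (2,3) = 4.
The two cells of cage g must have sum 7, which forces (2,5) = 5.
Row 3 already has 2, which forces (3,3) = 1.
The two cells of cage h must have sum 3; hence (4,3) = 2.
Cage b has sum 12; hence (1,2) = 2.
Column 3 already has 2, so (1,3) = 5.
5 is placed in row 2, so (2,1) = 3.
The two cells of cage d must have sum 8, which forces (3,1) = 5.
Row 3 already has 5, which forces (3,4) = 3.
Row 4 already has 2; hence (4,1) = 4.
The 3 cells of cage e must have sum 11, leaving (4,2) = 3.
4 is placed in row 4, leaving (4,5) = 1.
The two cells of cage j must have sum 6, so (5,1) = 2.
Cage e has sum 11; hence (5,2) = 5.
Cage e has sum 11, which forces (5,3) = 3.
5 is placed in row 5, leaving (5,4) = 1.
1 is placed in column 5; hence (5,5) = 4.
Row 4 now contains 1, leaving (4,4) = 5.
Completed grid: 1 2 5 4 3 / 3 1 4 2 5 / 5 4 1 3 2 / 4 3 2 5 1 / 2 5 3 1 4.

4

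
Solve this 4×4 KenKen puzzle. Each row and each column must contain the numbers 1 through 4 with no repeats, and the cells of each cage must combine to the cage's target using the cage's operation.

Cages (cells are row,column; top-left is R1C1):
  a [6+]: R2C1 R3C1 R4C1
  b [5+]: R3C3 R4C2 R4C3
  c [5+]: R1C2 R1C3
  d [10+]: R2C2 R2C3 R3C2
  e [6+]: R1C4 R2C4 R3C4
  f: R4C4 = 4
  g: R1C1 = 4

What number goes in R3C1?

Cage g is a single given cell; hence R1C1 = 4.
Cage f is given, leaving R4C4 = 4.
In row 1, 1 can only go at R1C4, so R1C4 = 1.
In row 2, 1 can only go at R2C1, so R2C1 = 1.
In row 3, 1 can only go at R3C3, so R3C3 = 1.
Cage b needs sum 5, so R4C2 = 1.
1 is placed in column 3, so R4C3 = 3.
The two cells of cage c must have sum 5; hence R1C2 = 3.
3 is placed in column 3, so R1C3 = 2.
The 3 cells of cage d must have sum 10, leaving R2C2 = 2.
3 is placed in column 3, which forces R2C3 = 4.
Row 2 now contains 2, so R2C4 = 3.
Cage a needs sum 6; hence R3C1 = 3.
Cage d needs sum 10, which forces R3C2 = 4.
Column 4 already has 3, leaving R3C4 = 2.
Row 4 already has 3, leaving R4C1 = 2.
Completed grid: 4 3 2 1 / 1 2 4 3 / 3 4 1 2 / 2 1 3 4.

3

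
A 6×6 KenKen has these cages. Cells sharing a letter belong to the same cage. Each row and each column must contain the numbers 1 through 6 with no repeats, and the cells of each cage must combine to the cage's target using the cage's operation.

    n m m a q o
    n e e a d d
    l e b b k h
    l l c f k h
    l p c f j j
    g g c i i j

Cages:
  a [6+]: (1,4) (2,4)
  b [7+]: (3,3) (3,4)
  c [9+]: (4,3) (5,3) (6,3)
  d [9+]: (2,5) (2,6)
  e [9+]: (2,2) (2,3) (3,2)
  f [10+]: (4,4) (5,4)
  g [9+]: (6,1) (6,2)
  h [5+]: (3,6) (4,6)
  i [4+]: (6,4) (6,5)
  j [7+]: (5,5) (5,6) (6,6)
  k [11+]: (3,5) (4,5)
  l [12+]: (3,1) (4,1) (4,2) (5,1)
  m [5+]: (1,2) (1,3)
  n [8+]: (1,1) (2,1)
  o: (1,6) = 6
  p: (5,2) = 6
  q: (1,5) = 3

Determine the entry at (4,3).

Q is a freebie, leaving (1,5) = 3.
Cage o is a single given cell; hence (1,6) = 6.
P is a freebie, which forces (5,2) = 6.
Row 5 already has 6, leaving (5,4) = 4.
3 is placed in column 5, which forces (6,5) = 1.
Column 4 now contains 4, which forces (4,4) = 6.
6 is placed in row 4, so (4,5) = 5.
1 is placed in column 5, so (5,5) = 2.
Row 6 already has 1, leaving (6,4) = 3.
Column 5 already has 5; hence (3,5) = 6.
Column 5 already has 6; hence (2,5) = 4.
Cage d needs two cells with sum 9, so (2,6) = 5.
Cage a needs two cells with sum 6; hence (1,4) = 5.
Row 2 already has 5, so (2,4) = 1.
Column 4 now contains 5, leaving (3,4) = 2.
Row 1 already has 5, which forces (1,1) = 2.
Cage n's pair has sum 8, which forces (2,1) = 6.
2 is placed in row 3, leaving (3,3) = 5.
Cage e needs sum 9, so (3,2) = 4.
Column 2 already has 4, which forces (6,2) = 5.
Column 2 already has 4, so (1,2) = 1.
Cage m's pair has sum 5; hence (1,3) = 4.
Column 3 already has 4, which forces (4,3) = 2.
Row 4 already has 2, so (4,6) = 4.
Cage l has sum 12, leaving (5,1) = 5.
5 is placed in row 6, so (6,1) = 4.
Column 3 already has 2, so (6,3) = 6.
Column 6 now contains 4; hence (6,6) = 2.
Cage e needs sum 9; hence (2,2) = 2.
Column 3 already has 2; hence (2,3) = 3.
Cage l has sum 12, leaving (3,1) = 3.
Cage h needs two cells with sum 5, which forces (3,6) = 1.
Row 4 now contains 4, so (4,1) = 1.
Row 4 already has 2, which forces (4,2) = 3.
Cage c has sum 9; hence (5,3) = 1.
The 3 cells of cage j must have sum 7, so (5,6) = 3.
Completed grid: 2 1 4 5 3 6 / 6 2 3 1 4 5 / 3 4 5 2 6 1 / 1 3 2 6 5 4 / 5 6 1 4 2 3 / 4 5 6 3 1 2.

2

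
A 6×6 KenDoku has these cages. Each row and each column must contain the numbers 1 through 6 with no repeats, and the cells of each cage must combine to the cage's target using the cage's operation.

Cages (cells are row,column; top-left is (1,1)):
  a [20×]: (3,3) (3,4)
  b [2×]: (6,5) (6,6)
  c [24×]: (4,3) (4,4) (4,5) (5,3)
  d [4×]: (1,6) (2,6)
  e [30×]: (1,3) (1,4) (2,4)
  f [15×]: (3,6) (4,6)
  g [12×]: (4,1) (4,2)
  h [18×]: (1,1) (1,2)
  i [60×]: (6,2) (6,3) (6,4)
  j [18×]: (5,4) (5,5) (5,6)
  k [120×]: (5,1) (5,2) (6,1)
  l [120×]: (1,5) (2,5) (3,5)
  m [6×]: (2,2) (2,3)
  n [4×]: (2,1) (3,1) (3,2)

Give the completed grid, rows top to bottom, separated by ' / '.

3 6 5 2 4 1 / 2 1 6 3 5 4 / 1 2 4 5 6 3 / 4 3 1 6 2 5 / 5 4 2 1 3 6 / 6 5 3 4 1 2

The only place for 2 in row 3 is (3,2).
The 3 cells of cage n must have product 4, leaving (2,1) = 2.
Cage n needs product 4, so (3,1) = 1.
The only place for 3 in row 2 is (2,4).
Row 1 needs a 1, and only (1,6) is open for it.
Column 6 already has 1, leaving (2,6) = 4.
The two cells of cage b must have product 2; hence (6,5) = 1.
Column 6 already has 1, leaving (6,6) = 2.
Cage j has product 18, so (5,4) = 1.
Cage c has product 24; hence (4,3) = 1.
Cage m's pair has product 6, which forces (2,2) = 1.
1 is placed in column 3; hence (2,3) = 6.
Row 2 already has 6, leaving (2,5) = 5.
The only place for 4 in row 1 is (1,5).
Column 5 already has 4, leaving (3,5) = 6.
Column 5 now contains 6, so (5,5) = 3.
Row 5 already has 3, leaving (5,6) = 6.
Cage c has product 24, so (4,4) = 6.
Column 5 now contains 3; hence (4,5) = 2.
Cage c has product 24, which forces (5,3) = 2.
Cage k has product 120, so (6,1) = 6.
Column 1 already has 6, leaving (1,1) = 3.
The two cells of cage h must have product 18, which forces (1,2) = 6.
2 is placed in column 3; hence (1,3) = 5.
The 3 cells of cage e must have product 30; hence (1,4) = 2.
Column 3 already has 5; hence (3,3) = 4.
Row 3 now contains 4, so (3,4) = 5.
Row 3 already has 5; hence (3,6) = 3.
3 is placed in column 1, which forces (4,1) = 4.
Row 4 already has 4, so (4,2) = 3.
3 is placed in column 6, so (4,6) = 5.
4 is placed in column 1; hence (5,1) = 5.
Row 5 now contains 5; hence (5,2) = 4.
Column 2 already has 4, so (6,2) = 5.
4 is placed in column 3; hence (6,3) = 3.
5 is placed in column 4; hence (6,4) = 4.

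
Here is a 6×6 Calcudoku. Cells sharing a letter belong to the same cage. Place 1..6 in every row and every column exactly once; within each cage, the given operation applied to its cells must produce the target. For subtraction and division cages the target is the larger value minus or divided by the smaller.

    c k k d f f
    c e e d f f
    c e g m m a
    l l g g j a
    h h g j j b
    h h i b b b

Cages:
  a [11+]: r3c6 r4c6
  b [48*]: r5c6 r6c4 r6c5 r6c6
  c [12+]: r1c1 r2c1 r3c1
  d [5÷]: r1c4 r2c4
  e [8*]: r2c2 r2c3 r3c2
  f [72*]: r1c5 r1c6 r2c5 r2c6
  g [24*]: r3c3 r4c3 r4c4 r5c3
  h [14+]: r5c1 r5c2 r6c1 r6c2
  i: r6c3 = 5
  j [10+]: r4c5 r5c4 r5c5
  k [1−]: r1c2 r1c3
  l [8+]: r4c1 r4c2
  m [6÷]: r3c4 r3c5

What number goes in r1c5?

Cage i is a single given cell, which forces r6c3 = 5.
The pair r3c4/r3c5 in row 3 holds {1, 6}; hence r3c6 = 5.
Cage a needs two cells with sum 11, so r4c6 = 6.
The only place for 5 in column 5 is r5c5.
R1c4 and r2c4 in column 4 are {1, 5}, which forces r3c4 = 6.
Cage m needs two cells with quotient 6, leaving r3c5 = 1.
Column 5 already has 1, so r4c5 = 2.
The 4 cells of cage g must have product 24; hence r4c3 = 1.
2 is placed in row 4, so r4c4 = 4.
The 3 cells of cage j must have sum 10; hence r5c4 = 3.
3 is placed in column 4, which forces r6c4 = 2.
The 3 cells of cage e must have product 8; hence r2c2 = 1.
Row 2 now contains 1, which forces r2c4 = 5.
Cage g has product 24; hence r3c3 = 3.
Row 5 already has 3; hence r5c3 = 2.
Column 4 already has 5, which forces r1c4 = 1.
2 is placed in column 3, which forces r2c3 = 4.
Cage e needs product 8, leaving r3c2 = 2.
Cage b needs product 48, which forces r6c5 = 6.
Cage k needs two cells with difference 1, leaving r1c2 = 5.
Column 3 already has 4, so r1c3 = 6.
The 4 cells of cage f must have product 72, so r1c5 = 4.
The 4 cells of cage f must have product 72, which forces r1c6 = 3.
Column 5 already has 6, so r2c5 = 3.
Cage f needs product 72, so r2c6 = 2.
Row 3 now contains 2, which forces r3c1 = 4.
Column 2 already has 5, leaving r4c2 = 3.
Column 2 now contains 3, so r6c2 = 4.
Row 6 already has 4, which forces r6c6 = 1.
Row 1 already has 6, leaving r1c1 = 2.
Row 2 now contains 2; hence r2c1 = 6.
Row 4 now contains 3, leaving r4c1 = 5.
The 4 cells of cage h must have sum 14; hence r5c1 = 1.
Column 2 already has 4; hence r5c2 = 6.
Column 6 now contains 1, which forces r5c6 = 4.
1 is placed in row 6, leaving r6c1 = 3.
Completed grid: 2 5 6 1 4 3 / 6 1 4 5 3 2 / 4 2 3 6 1 5 / 5 3 1 4 2 6 / 1 6 2 3 5 4 / 3 4 5 2 6 1.

4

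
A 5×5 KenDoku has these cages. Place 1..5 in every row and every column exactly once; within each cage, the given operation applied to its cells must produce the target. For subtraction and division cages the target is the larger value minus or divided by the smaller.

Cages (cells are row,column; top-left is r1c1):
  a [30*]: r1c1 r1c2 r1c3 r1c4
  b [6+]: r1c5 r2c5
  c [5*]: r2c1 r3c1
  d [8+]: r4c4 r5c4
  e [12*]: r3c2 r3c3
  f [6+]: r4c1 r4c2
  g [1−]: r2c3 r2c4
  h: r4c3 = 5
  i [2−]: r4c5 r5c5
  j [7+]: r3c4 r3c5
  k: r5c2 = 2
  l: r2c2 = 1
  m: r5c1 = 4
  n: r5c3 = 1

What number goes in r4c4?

3

L is a freebie, which forces r2c2 = 1.
Cage h is given, leaving r4c3 = 5.
5 is placed in row 4, which forces r4c4 = 3.
Cage m is given, which forces r5c1 = 4.
K is a freebie, which forces r5c2 = 2.
Cage n is given, leaving r5c3 = 1.
Column 4 already has 3, leaving r5c4 = 5.
Row 5 already has 5; hence r5c5 = 3.
1 is placed in row 2, leaving r2c1 = 5.
Cage g's pair has difference 1; hence r2c3 = 3.
Cage c needs two cells with product 5, leaving r3c1 = 1.
3 is placed in column 3, leaving r3c3 = 4.
Cage j needs two cells with sum 7, leaving r3c4 = 2.
Cage j needs two cells with sum 7, so r3c5 = 5.
Cage f's pair has sum 6; hence r4c1 = 2.
2 is placed in column 2, so r4c2 = 4.
Cage i's pair has difference 2, leaving r4c5 = 1.
Column 1 already has 2, leaving r1c1 = 3.
Cage a needs product 30; hence r1c2 = 5.
3 is placed in column 3, so r1c3 = 2.
2 is placed in column 4, so r1c4 = 1.
Row 1 already has 2, so r1c5 = 4.
2 is placed in column 4; hence r2c4 = 4.
Column 5 already has 4, leaving r2c5 = 2.
Row 3 now contains 4, leaving r3c2 = 3.
The full grid is 3 5 2 1 4 / 5 1 3 4 2 / 1 3 4 2 5 / 2 4 5 3 1 / 4 2 1 5 3.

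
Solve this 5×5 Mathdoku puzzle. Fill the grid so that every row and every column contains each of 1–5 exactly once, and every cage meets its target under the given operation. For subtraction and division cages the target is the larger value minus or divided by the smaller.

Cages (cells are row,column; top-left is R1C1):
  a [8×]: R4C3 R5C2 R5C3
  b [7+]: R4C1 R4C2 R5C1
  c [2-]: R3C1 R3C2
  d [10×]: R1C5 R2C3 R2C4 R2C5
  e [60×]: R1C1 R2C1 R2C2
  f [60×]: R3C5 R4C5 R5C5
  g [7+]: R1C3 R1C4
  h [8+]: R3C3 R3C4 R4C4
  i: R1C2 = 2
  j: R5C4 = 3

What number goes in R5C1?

Cage i is a single given cell; hence R1C2 = 2.
The 4 cells of cage d must have product 10, leaving R1C5 = 1.
Cage j is given, leaving R5C4 = 3.
Cage g's pair has sum 7, so R1C3 = 3.
Cage g's pair has sum 7, leaving R1C4 = 4.
Row 1 already has 4, so R1C1 = 5.
Row 4 needs a 3, and only R4C5 is open for it.
The only place for 5 in row 4 is R4C4.
Row 5 needs a 5, and only R5C5 is open for it.
Cage d needs product 10, leaving R2C3 = 5.
The 4 cells of cage d must have product 10, which forces R2C4 = 1.
Column 5 now contains 5, leaving R2C5 = 2.
1 is placed in column 4, leaving R3C4 = 2.
Column 5 now contains 5, leaving R3C5 = 4.
Row 3 already has 2; hence R3C3 = 1.
Row 3 already has 1; hence R3C1 = 3.
The two cells of cage c must have difference 2, so R3C2 = 5.
Cage a needs product 8, leaving R5C2 = 1.
Column 1 already has 3, which forces R2C1 = 4.
Cage e has product 60, leaving R2C2 = 3.
The 3 cells of cage b must have sum 7, leaving R4C1 = 1.
Column 2 already has 1, which forces R4C2 = 4.
Row 4 now contains 4, so R4C3 = 2.
Cage b needs sum 7, leaving R5C1 = 2.
2 is placed in column 3, which forces R5C3 = 4.
The full grid is 5 2 3 4 1 / 4 3 5 1 2 / 3 5 1 2 4 / 1 4 2 5 3 / 2 1 4 3 5.

2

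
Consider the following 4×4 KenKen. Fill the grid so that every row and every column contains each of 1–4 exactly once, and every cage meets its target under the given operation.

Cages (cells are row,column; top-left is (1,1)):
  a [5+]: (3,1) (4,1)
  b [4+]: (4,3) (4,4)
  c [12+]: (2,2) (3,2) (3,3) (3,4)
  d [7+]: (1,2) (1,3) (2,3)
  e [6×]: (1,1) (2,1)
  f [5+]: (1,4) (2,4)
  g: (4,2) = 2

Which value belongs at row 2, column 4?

G is a freebie, which forces (4,2) = 2.
The only place for 4 in row 4 is (4,1).
Cage a needs two cells with sum 5, so (3,1) = 1.
Cage c has sum 12, so (2,2) = 3.
Cage c needs sum 12, so (3,2) = 4.
Cage e's pair has product 6, which forces (1,1) = 3.
4 is placed in column 2, so (1,2) = 1.
Row 1 already has 1; hence (1,4) = 4.
3 is placed in row 2, leaving (2,1) = 2.
2 is placed in row 2; hence (2,3) = 4.
2 is placed in row 2, so (2,4) = 1.
Column 4 already has 1, so (4,4) = 3.
Row 1 already has 4, leaving (1,3) = 2.
The 4 cells of cage c must have sum 12, leaving (3,3) = 3.
3 is placed in column 4; hence (3,4) = 2.
Row 4 already has 3; hence (4,3) = 1.
Completed grid: 3 1 2 4 / 2 3 4 1 / 1 4 3 2 / 4 2 1 3.

1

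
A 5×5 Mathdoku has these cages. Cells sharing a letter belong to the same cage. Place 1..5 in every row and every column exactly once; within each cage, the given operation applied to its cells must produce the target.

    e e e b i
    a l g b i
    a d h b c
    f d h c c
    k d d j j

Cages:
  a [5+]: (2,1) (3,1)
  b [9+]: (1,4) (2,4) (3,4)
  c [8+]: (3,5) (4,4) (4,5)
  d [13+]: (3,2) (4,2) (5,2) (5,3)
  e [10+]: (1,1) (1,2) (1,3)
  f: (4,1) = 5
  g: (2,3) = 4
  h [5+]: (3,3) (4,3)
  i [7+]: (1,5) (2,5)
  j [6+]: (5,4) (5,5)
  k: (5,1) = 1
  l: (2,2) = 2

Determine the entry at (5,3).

5

Cage l is a single given cell; hence (2,2) = 2.
G is a freebie, leaving (2,3) = 4.
Cage f is a single given cell, so (4,1) = 5.
K is a freebie; hence (5,1) = 1.
Column 1 now contains 1, so (2,1) = 3.
Row 2 already has 3; hence (2,5) = 5.
The two cells of cage a must have sum 5, so (3,1) = 2.
Row 3 already has 2, so (3,3) = 3.
Column 3 now contains 3; hence (4,3) = 2.
Column 3 now contains 3, which forces (5,3) = 5.
Column 1 already has 2, which forces (1,1) = 4.
Cage e has sum 10, which forces (1,2) = 5.
Column 3 now contains 5, so (1,3) = 1.
Cage b has sum 9; hence (1,4) = 3.
Cage i's pair has sum 7; hence (1,5) = 2.
Row 2 already has 5, which forces (2,4) = 1.
Cage b has sum 9; hence (3,4) = 5.
1 is placed in column 4, which forces (4,4) = 4.
Column 4 now contains 4, so (5,4) = 2.
Column 5 now contains 2, leaving (5,5) = 4.
The 4 cells of cage d must have sum 13; hence (3,2) = 4.
4 is placed in column 5, so (3,5) = 1.
Cage d needs sum 13, leaving (4,2) = 1.
Cage c needs sum 8; hence (4,5) = 3.
Row 5 already has 4, leaving (5,2) = 3.
Filled in: 4 5 1 3 2 / 3 2 4 1 5 / 2 4 3 5 1 / 5 1 2 4 3 / 1 3 5 2 4.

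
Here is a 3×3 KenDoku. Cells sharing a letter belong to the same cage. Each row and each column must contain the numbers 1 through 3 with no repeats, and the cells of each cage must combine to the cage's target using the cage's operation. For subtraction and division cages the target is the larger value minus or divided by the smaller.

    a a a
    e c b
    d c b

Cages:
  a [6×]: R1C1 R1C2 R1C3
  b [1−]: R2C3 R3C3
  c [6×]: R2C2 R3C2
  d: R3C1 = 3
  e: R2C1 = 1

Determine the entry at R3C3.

1

Cage e is given, which forces R2C1 = 1.
D is a freebie; hence R3C1 = 3.
Row 3 now contains 3; hence R3C2 = 2.
Row 3 now contains 2; hence R3C3 = 1.
3 is placed in column 1; hence R1C1 = 2.
Cage a has product 6, so R1C2 = 1.
Cage a has product 6, so R1C3 = 3.
Column 2 now contains 2, leaving R2C2 = 3.
Cage b's pair has difference 1, so R2C3 = 2.
Filled in: 2 1 3 / 1 3 2 / 3 2 1.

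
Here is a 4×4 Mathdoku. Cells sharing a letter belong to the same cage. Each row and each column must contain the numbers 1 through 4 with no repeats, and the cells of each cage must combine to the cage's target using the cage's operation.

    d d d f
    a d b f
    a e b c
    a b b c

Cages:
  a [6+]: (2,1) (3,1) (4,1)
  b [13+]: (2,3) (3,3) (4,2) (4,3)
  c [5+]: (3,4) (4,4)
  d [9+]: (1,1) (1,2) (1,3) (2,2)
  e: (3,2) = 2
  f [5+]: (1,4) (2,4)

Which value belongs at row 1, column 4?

Cage e is given, which forces (3,2) = 2.
Cage b has sum 13, leaving (4,2) = 4.
Row 3 needs a 1, and only (3,1) is open for it.
The only place for 1 in row 4 is (4,4).
Cage c's pair has sum 5; hence (3,4) = 4.
Cage b needs sum 13; hence (2,3) = 4.
4 is placed in row 3, leaving (3,3) = 3.
Cage b needs sum 13; hence (4,3) = 2.
Cage d has sum 9, so (1,1) = 4.
Cage d needs sum 9, leaving (1,2) = 3.
2 is placed in column 3, which forces (1,3) = 1.
Row 1 already has 3; hence (1,4) = 2.
The 3 cells of cage a must have sum 6, which forces (2,1) = 2.
The 4 cells of cage d must have sum 9; hence (2,2) = 1.
Column 4 already has 2, which forces (2,4) = 3.
Row 4 already has 2; hence (4,1) = 3.
Completed grid: 4 3 1 2 / 2 1 4 3 / 1 2 3 4 / 3 4 2 1.

2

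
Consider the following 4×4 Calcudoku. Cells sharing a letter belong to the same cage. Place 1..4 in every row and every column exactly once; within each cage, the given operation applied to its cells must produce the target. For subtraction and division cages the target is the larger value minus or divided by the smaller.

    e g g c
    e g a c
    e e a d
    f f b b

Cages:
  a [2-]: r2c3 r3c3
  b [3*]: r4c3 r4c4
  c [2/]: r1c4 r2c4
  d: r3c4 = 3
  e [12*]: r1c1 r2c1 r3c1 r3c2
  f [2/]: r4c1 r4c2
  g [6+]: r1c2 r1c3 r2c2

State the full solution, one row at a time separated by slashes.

3 2 1 4 / 1 3 4 2 / 4 1 2 3 / 2 4 3 1

Cage d is given, so r3c4 = 3.
Column 4 now contains 3, leaving r4c4 = 1.
Row 4 already has 1, so r4c3 = 3.
The only place for 1 in column 3 is r1c3.
In row 1, 3 can only go at r1c1, so r1c1 = 3.
Column 1 now contains 3, which forces r2c1 = 1.
Row 2 now contains 1, which forces r2c2 = 3.
The 4 cells of cage e must have product 12; hence r3c1 = 4.
Cage e needs product 12, which forces r3c2 = 1.
4 is placed in row 3, leaving r3c3 = 2.
Column 1 now contains 4; hence r4c1 = 2.
2 is placed in row 4, leaving r4c2 = 4.
Column 2 now contains 4, which forces r1c2 = 2.
Row 1 now contains 2, leaving r1c4 = 4.
Column 3 now contains 2, so r2c3 = 4.
4 is placed in column 4, so r2c4 = 2.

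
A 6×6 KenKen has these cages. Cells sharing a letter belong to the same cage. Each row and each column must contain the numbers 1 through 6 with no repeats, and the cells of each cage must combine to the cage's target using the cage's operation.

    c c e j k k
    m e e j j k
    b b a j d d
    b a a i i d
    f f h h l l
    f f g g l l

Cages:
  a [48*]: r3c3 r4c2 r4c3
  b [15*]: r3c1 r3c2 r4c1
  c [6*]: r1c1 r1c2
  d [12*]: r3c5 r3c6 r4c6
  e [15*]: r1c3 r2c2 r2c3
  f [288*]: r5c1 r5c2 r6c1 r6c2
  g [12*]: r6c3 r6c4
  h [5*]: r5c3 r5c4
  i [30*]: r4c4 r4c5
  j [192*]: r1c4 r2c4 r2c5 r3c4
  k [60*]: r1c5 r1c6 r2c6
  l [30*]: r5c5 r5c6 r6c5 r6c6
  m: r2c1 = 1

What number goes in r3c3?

6

Cage m is given, which forces r2c1 = 1.
The 4 cells of cage j must have product 192, so r2c5 = 4.
Cage e needs product 15, which forces r1c3 = 1.
Cage b has product 15, leaving r3c2 = 1.
1 is placed in column 3, so r5c3 = 5.
Row 5 already has 5, so r5c4 = 1.
The 3 cells of cage e must have product 15; hence r2c2 = 5.
5 is placed in column 3, so r2c3 = 3.
In row 1, 4 can only go at r1c4, so r1c4 = 4.
Row 3 needs a 5, and only r3c1 is open for it.
Column 1 already has 5, which forces r4c1 = 3.
Column 1 now contains 3, so r1c1 = 2.
Cage c needs two cells with product 6; hence r1c2 = 3.
Cage k has product 60, leaving r2c6 = 2.
Column 6 already has 2, which forces r4c6 = 1.
Column 6 already has 2; hence r5c6 = 3.
1 is placed in column 6; hence r6c6 = 5.
Cage k needs product 60; hence r1c5 = 5.
Column 6 now contains 5; hence r1c6 = 6.
Row 2 already has 2; hence r2c4 = 6.
Cage j needs product 192, which forces r3c4 = 2.
2 is placed in row 3, which forces r3c5 = 3.
Column 6 now contains 6, so r3c6 = 4.
Column 4 now contains 6; hence r4c4 = 5.
Column 5 now contains 5, so r4c5 = 6.
Row 5 now contains 3, leaving r5c5 = 2.
Column 4 now contains 2, so r6c4 = 3.
5 is placed in row 6; hence r6c5 = 1.
4 is placed in row 3, so r3c3 = 6.
Cage f needs product 288; hence r5c1 = 4.
Row 5 now contains 2, which forces r5c2 = 6.
Cage f needs product 288, so r6c1 = 6.
Cage f needs product 288; hence r6c2 = 2.
Cage g's pair has product 12, so r6c3 = 4.
Column 2 already has 2, leaving r4c2 = 4.
4 is placed in column 3, so r4c3 = 2.
The full grid is 2 3 1 4 5 6 / 1 5 3 6 4 2 / 5 1 6 2 3 4 / 3 4 2 5 6 1 / 4 6 5 1 2 3 / 6 2 4 3 1 5.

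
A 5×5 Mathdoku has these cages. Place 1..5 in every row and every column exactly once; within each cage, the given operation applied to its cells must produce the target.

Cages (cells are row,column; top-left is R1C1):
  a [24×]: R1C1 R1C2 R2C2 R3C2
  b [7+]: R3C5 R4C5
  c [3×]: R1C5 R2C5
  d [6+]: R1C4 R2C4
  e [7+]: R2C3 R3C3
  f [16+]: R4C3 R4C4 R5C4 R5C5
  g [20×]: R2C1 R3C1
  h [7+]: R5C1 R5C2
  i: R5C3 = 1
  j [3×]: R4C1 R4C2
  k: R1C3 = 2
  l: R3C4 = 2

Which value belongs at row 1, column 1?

K is a freebie, leaving R1C3 = 2.
Cage l is a single given cell, so R3C4 = 2.
I is a freebie, so R5C3 = 1.
Cage a needs product 24; hence R2C2 = 2.
The only place for 5 in row 1 is R1C4.
Column 4 already has 5, leaving R2C4 = 1.
Row 2 already has 1, which forces R2C5 = 3.
Column 5 now contains 3; hence R1C5 = 1.
3 is placed in row 2, which forces R2C3 = 4.
Cage e's pair has sum 7, so R3C3 = 3.
The two cells of cage b must have sum 7, so R3C5 = 5.
Column 3 already has 4; hence R4C3 = 5.
Cage b needs two cells with sum 7; hence R4C5 = 2.
5 is placed in column 5, which forces R5C5 = 4.
Row 2 now contains 4, so R2C1 = 5.
Row 3 now contains 5; hence R3C1 = 4.
The 4 cells of cage a must have product 24, so R3C2 = 1.
Column 2 already has 1, which forces R4C2 = 3.
Cage f has sum 16; hence R4C4 = 4.
The two cells of cage h must have sum 7, leaving R5C1 = 2.
Cage h's pair has sum 7; hence R5C2 = 5.
Row 5 already has 4, which forces R5C4 = 3.
Column 1 now contains 4, leaving R1C1 = 3.
3 is placed in column 2, so R1C2 = 4.
3 is placed in row 4, which forces R4C1 = 1.
The full grid is 3 4 2 5 1 / 5 2 4 1 3 / 4 1 3 2 5 / 1 3 5 4 2 / 2 5 1 3 4.

3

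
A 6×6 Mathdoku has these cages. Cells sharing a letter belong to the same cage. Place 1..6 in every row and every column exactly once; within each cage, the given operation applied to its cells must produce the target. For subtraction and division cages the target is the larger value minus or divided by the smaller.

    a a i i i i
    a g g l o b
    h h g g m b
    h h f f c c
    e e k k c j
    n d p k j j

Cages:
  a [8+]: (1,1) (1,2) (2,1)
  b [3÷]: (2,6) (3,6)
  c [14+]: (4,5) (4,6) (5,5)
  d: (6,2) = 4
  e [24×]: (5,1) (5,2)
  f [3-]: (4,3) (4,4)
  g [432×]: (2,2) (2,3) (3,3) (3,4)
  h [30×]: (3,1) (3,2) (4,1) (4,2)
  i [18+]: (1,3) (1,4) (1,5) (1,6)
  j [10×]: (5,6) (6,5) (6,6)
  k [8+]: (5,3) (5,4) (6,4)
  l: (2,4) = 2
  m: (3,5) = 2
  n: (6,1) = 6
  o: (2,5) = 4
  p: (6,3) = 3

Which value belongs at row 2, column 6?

1

Cage l is given; hence (2,4) = 2.
O is a freebie, leaving (2,5) = 4.
M is a freebie, which forces (3,5) = 2.
Cage n is a single given cell, which forces (6,1) = 6.
Cage d is a single given cell; hence (6,2) = 4.
Cage p is given, leaving (6,3) = 3.
Cage g has product 432, so (2,2) = 3.
Column 3 already has 3; hence (2,3) = 6.
Row 2 now contains 3; hence (2,6) = 1.
Cage g needs product 432; hence (3,3) = 4.
Cage g has product 432; hence (3,4) = 6.
Column 6 already has 1, which forces (3,6) = 3.
Column 1 now contains 6, so (5,1) = 4.
Column 2 now contains 4; hence (5,2) = 6.
Column 3 now contains 4, which forces (1,3) = 5.
Row 2 now contains 1, leaving (2,1) = 5.
Column 1 already has 5; hence (3,1) = 1.
Row 3 now contains 1, leaving (3,2) = 5.
Cage h needs product 30; hence (4,1) = 3.
Cage h has product 30, leaving (4,2) = 2.
Row 4 already has 2; hence (4,3) = 1.
The 3 cells of cage k must have sum 8, which forces (5,3) = 2.
Row 5 now contains 2, leaving (5,6) = 5.
Cage j needs product 10, which forces (6,5) = 1.
Column 6 now contains 5, leaving (6,6) = 2.
Column 1 already has 1, so (1,1) = 2.
2 is placed in column 2, which forces (1,2) = 1.
The two cells of cage f must have difference 3, so (4,4) = 4.
Cage c needs sum 14, leaving (4,5) = 5.
Column 6 now contains 5, so (4,6) = 6.
Row 5 already has 5, which forces (5,4) = 1.
Row 5 already has 5, so (5,5) = 3.
1 is placed in row 6; hence (6,4) = 5.
Column 4 now contains 4, so (1,4) = 3.
Column 5 already has 3, so (1,5) = 6.
6 is placed in column 6, which forces (1,6) = 4.
The full grid is 2 1 5 3 6 4 / 5 3 6 2 4 1 / 1 5 4 6 2 3 / 3 2 1 4 5 6 / 4 6 2 1 3 5 / 6 4 3 5 1 2.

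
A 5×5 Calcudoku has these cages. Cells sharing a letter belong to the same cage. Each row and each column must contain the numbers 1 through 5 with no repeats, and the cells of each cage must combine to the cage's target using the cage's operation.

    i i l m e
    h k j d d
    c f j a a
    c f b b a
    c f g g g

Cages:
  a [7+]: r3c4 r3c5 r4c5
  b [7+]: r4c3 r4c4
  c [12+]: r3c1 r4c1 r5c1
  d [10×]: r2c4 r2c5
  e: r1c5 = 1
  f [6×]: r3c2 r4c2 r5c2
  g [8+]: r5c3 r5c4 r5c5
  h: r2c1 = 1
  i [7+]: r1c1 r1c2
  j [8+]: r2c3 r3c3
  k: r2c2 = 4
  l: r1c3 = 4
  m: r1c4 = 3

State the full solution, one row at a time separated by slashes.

Cage l is a single given cell, which forces r1c3 = 4.
Cage m is given, leaving r1c4 = 3.
Cage e is given, which forces r1c5 = 1.
Cage h is given, leaving r2c1 = 1.
Cage k is given; hence r2c2 = 4.
In row 2, 3 can only go at r2c3, so r2c3 = 3.
Column 3 already has 3, which forces r3c3 = 5.
Column 3 now contains 5, so r4c3 = 2.
Row 4 now contains 2, leaving r4c4 = 5.
Row 4 now contains 2; hence r4c5 = 4.
Column 3 now contains 2; hence r5c3 = 1.
Column 4 now contains 5; hence r2c4 = 2.
The two cells of cage d must have product 10, leaving r2c5 = 5.
Cage c needs sum 12, leaving r3c1 = 4.
The 3 cells of cage a must have sum 7, leaving r3c4 = 1.
The 3 cells of cage a must have sum 7, so r3c5 = 2.
4 is placed in row 4; hence r4c1 = 3.
3 is placed in row 4; hence r4c2 = 1.
Cage c has sum 12, which forces r5c1 = 5.
Column 4 already has 2, leaving r5c4 = 4.
Column 5 already has 5, which forces r5c5 = 3.
5 is placed in column 1; hence r1c1 = 2.
Cage i's pair has sum 7, so r1c2 = 5.
Row 3 now contains 2, which forces r3c2 = 3.
Row 5 already has 3, which forces r5c2 = 2.

2 5 4 3 1 / 1 4 3 2 5 / 4 3 5 1 2 / 3 1 2 5 4 / 5 2 1 4 3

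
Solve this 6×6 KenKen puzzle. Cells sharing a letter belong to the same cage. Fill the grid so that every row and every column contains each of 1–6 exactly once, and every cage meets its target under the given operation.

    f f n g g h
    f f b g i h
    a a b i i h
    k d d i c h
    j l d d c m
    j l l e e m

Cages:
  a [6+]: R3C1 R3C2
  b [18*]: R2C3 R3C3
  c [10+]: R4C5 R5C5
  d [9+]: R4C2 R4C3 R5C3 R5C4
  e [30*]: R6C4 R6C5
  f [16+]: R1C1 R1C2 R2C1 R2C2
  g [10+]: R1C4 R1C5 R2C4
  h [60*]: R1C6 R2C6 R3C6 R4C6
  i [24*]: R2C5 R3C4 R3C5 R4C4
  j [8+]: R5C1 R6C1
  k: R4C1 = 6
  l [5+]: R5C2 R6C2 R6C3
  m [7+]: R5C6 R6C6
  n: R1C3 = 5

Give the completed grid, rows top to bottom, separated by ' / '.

4 6 5 3 2 1 / 2 4 3 5 1 6 / 1 5 6 4 3 2 / 6 3 1 2 4 5 / 5 2 4 1 6 3 / 3 1 2 6 5 4

Cage n is given, so R1C3 = 5.
Cage k is given, leaving R4C1 = 6.
Row 4 now contains 6, so R4C5 = 4.
4 is placed in column 5, leaving R5C5 = 6.
Column 5 now contains 6; hence R6C5 = 5.
Cage j needs two cells with sum 8, leaving R5C1 = 5.
The two cells of cage j must have sum 8, which forces R6C1 = 3.
3 is placed in row 6, leaving R6C2 = 1.
1 is placed in row 6, so R6C3 = 2.
Row 6 already has 5, leaving R6C4 = 6.
Row 6 now contains 6, so R6C6 = 4.
Column 4 now contains 6, leaving R3C4 = 4.
Column 2 already has 1, so R5C2 = 2.
The two cells of cage m must have sum 7, leaving R5C6 = 3.
Cage g has sum 10, so R2C4 = 5.
The two cells of cage a must have sum 6; hence R3C1 = 1.
Column 2 now contains 2, leaving R3C2 = 5.
Column 2 now contains 2, which forces R4C2 = 3.
Cage d needs sum 9; hence R4C3 = 1.
Row 4 already has 1; hence R4C4 = 2.
Row 4 now contains 2; hence R4C6 = 5.
The 4 cells of cage d must have sum 9, leaving R5C3 = 4.
Row 5 now contains 3, leaving R5C4 = 1.
Column 4 now contains 2, so R1C4 = 3.
Cage g needs sum 10, so R1C5 = 2.
Cage i has product 24, leaving R2C5 = 1.
Cage i has product 24, so R3C5 = 3.
2 is placed in row 1, leaving R1C1 = 4.
Cage f needs sum 16, so R1C2 = 6.
Cage h needs product 60, which forces R1C6 = 1.
Cage f has sum 16, so R2C1 = 2.
Cage f has sum 16, so R2C2 = 4.
Cage b needs two cells with product 18, leaving R2C3 = 3.
2 is placed in row 2, which forces R2C6 = 6.
3 is placed in row 3, which forces R3C3 = 6.
6 is placed in column 6, which forces R3C6 = 2.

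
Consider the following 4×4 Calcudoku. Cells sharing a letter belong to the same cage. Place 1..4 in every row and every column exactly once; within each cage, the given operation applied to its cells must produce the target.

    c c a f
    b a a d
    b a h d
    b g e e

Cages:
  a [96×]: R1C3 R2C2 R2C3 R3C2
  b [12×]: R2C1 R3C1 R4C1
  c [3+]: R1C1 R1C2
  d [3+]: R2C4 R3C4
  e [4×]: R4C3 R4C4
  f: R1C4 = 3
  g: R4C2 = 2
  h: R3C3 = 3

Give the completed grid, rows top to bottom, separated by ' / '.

2 1 4 3 / 4 3 2 1 / 1 4 3 2 / 3 2 1 4

Cage f is given, which forces R1C4 = 3.
H is a freebie; hence R3C3 = 3.
Cage g is a single given cell, so R4C2 = 2.
Cage c needs two cells with sum 3, which forces R1C1 = 2.
Column 2 now contains 2, so R1C2 = 1.
Row 1 already has 2, which forces R1C3 = 4.
Cage a needs product 96, which forces R2C2 = 3.
Column 3 already has 4, which forces R2C3 = 2.
2 is placed in row 2, which forces R2C4 = 1.
Column 2 now contains 2, so R3C2 = 4.
1 is placed in column 4, so R3C4 = 2.
Column 3 already has 4; hence R4C3 = 1.
1 is placed in column 4, so R4C4 = 4.
Row 2 now contains 1, which forces R2C1 = 4.
Row 3 already has 4; hence R3C1 = 1.
Row 4 already has 4, leaving R4C1 = 3.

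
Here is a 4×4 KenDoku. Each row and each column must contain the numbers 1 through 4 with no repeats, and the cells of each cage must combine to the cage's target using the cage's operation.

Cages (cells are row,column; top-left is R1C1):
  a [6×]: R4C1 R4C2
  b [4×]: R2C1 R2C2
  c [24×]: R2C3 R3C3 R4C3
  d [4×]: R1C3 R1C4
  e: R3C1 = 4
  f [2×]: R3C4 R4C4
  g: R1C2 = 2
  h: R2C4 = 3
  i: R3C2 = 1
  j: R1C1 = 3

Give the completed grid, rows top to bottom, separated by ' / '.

3 2 1 4 / 1 4 2 3 / 4 1 3 2 / 2 3 4 1

Cage j is a single given cell, so R1C1 = 3.
Cage g is a single given cell, so R1C2 = 2.
Cage h is given; hence R2C4 = 3.
E is a freebie, so R3C1 = 4.
Cage i is given, so R3C2 = 1.
Row 3 now contains 1, so R3C4 = 2.
Column 1 already has 3, leaving R4C1 = 2.
Column 2 already has 2, so R4C2 = 3.
Row 4 now contains 3; hence R4C3 = 4.
Column 4 now contains 2, which forces R4C4 = 1.
4 is placed in column 3; hence R1C3 = 1.
Column 4 now contains 1, so R1C4 = 4.
Column 1 now contains 4, leaving R2C1 = 1.
1 is placed in column 2, so R2C2 = 4.
4 is placed in column 3, leaving R2C3 = 2.
Row 3 already has 2, so R3C3 = 3.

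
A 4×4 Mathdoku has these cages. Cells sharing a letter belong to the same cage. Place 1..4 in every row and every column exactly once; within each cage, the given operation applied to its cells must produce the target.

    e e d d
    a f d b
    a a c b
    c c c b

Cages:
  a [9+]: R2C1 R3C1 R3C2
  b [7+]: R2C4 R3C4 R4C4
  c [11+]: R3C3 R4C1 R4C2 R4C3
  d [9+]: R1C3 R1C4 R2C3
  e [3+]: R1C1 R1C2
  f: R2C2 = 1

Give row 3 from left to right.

Cage f is a single given cell; hence R2C2 = 1.
Cage e needs two cells with sum 3, so R1C1 = 1.
Column 2 already has 1; hence R1C2 = 2.
The 3 cells of cage d must have sum 9, so R2C3 = 2.
Row 2 already has 2; hence R2C4 = 4.
Cage d has sum 9; hence R1C3 = 4.
Column 4 now contains 4, leaving R1C4 = 3.
4 is placed in row 2, so R2C1 = 3.
Cage a needs sum 9; hence R3C1 = 2.
The 3 cells of cage a must have sum 9, leaving R3C2 = 4.
Column 3 already has 4; hence R3C3 = 3.
Row 3 already has 2, which forces R3C4 = 1.
2 is placed in column 1, leaving R4C1 = 4.
4 is placed in column 2, so R4C2 = 3.
The 4 cells of cage c must have sum 11, so R4C3 = 1.
Column 4 already has 1; hence R4C4 = 2.
The full grid is 1 2 4 3 / 3 1 2 4 / 2 4 3 1 / 4 3 1 2.

2 4 3 1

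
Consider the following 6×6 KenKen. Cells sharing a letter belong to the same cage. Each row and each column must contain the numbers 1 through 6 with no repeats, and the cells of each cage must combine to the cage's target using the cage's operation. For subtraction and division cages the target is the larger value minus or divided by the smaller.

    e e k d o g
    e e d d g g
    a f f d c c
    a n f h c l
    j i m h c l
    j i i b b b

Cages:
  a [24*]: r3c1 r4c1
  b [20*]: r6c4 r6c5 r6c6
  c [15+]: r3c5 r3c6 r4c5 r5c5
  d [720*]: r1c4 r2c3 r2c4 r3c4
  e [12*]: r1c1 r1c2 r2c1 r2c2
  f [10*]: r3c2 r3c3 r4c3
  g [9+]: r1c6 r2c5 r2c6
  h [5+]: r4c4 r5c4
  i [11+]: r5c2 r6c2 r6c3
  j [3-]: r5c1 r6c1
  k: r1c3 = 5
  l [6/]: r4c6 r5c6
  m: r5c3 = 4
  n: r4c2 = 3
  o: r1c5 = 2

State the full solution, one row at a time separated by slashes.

Cage k is a single given cell, which forces r1c3 = 5.
O is a freebie, leaving r1c5 = 2.
Cage d has product 720; hence r2c3 = 6.
Cage n is given; hence r4c2 = 3.
M is a freebie, leaving r5c3 = 4.
Cage f needs product 10, leaving r3c2 = 5.
Cage d needs product 720; hence r2c4 = 5.
The only place for 5 in row 4 is r4c5.
Cage b needs product 20, leaving r6c6 = 5.
In row 3, 2 can only go at r3c3, so r3c3 = 2.
Column 3 now contains 2, which forces r4c3 = 1.
Row 4 now contains 1, which forces r4c6 = 6.
Column 6 now contains 6, so r5c6 = 1.
Column 3 already has 1, which forces r6c3 = 3.
1 is placed in column 6, so r2c6 = 2.
Cage a's pair has product 24, so r3c1 = 6.
Row 3 now contains 6; hence r3c4 = 4.
Row 3 already has 4, leaving r3c5 = 1.
1 is placed in column 6, leaving r3c6 = 3.
Row 4 already has 6, so r4c1 = 4.
Cage h needs two cells with sum 5; hence r4c4 = 2.
1 is placed in row 5, which forces r5c4 = 3.
Row 5 now contains 3, leaving r5c5 = 6.
6 is placed in column 1, leaving r6c1 = 2.
Row 6 already has 2, leaving r6c2 = 6.
Column 4 already has 4, leaving r6c4 = 1.
Column 5 already has 1; hence r6c5 = 4.
Column 4 already has 4, so r1c4 = 6.
Column 6 already has 3, which forces r1c6 = 4.
Column 5 now contains 4, which forces r2c5 = 3.
Row 5 now contains 3; hence r5c1 = 5.
Row 5 now contains 6; hence r5c2 = 2.
Cage e needs product 12, so r1c1 = 3.
Row 1 already has 4; hence r1c2 = 1.
Row 2 now contains 3, which forces r2c1 = 1.
Cage e needs product 12; hence r2c2 = 4.

3 1 5 6 2 4 / 1 4 6 5 3 2 / 6 5 2 4 1 3 / 4 3 1 2 5 6 / 5 2 4 3 6 1 / 2 6 3 1 4 5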